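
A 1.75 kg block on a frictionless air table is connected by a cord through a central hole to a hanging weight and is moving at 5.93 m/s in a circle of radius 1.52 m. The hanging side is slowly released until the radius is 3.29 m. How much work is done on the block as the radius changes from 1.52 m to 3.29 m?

The only horizontal force on the mass is along the cord (radial), so it exerts no torque about the hole and angular momentum m v r is conserved.
v₂ = v₁ r₁ / r₂ = (5.93)(1.52) / (3.29) = 2.740 m/s.
W = ΔKE = ½m(v₂² − v₁²) = -24.20 J.

W ≈ -24.2 J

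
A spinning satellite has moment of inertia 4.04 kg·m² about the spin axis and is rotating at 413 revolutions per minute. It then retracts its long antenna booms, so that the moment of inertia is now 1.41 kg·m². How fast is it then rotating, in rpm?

No external torque acts about the spin axis, so angular momentum is conserved.
ω₂ = I₁ω₁ / I₂ = (4.040)(413 rpm) / (1.410) = 1183 rpm.

ω₂ ≈ 1180 rpm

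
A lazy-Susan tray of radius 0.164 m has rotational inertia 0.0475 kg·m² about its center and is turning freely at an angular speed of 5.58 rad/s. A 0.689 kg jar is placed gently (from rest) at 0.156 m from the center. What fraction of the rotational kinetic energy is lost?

fraction ≈ 0.261

The added mass arrives with no angular momentum about the center, and any external torque about the center is negligible, so the system's angular momentum is conserved.
Added inertia Σmr² = (0.689)(0.156)² = 0.01677 kg·m²; I_f = 0.04750 + 0.01677 = 0.06427 kg·m².
ω_f = I_p ω_i / I_f = (0.04750)(5.58) / 0.06427 = 4.124 rad/s.
KE_i = ½(0.04750)(5.580 rad/s)² = 0.7395 J; KE_f = ½(0.06427)(4.124)² = 0.5466 J.
Fraction lost = 0.2609.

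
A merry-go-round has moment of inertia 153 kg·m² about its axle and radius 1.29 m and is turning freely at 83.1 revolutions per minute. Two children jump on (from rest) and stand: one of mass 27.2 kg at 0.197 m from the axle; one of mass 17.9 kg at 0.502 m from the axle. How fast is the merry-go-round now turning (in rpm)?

ω_f ≈ 80.2 rpm

The added mass arrives with no angular momentum about the axle, and any external torque about the axle is negligible, so the system's angular momentum is conserved.
Added inertia Σmr² = (27.2)(0.197)² + (17.9)(0.502)² = 5.566 kg·m²; I_f = 153.0 + 5.566 = 158.6 kg·m².
ω_f = I_p ω_i / I_f = (153.0)(83.1) / 158.6 = 80.18 rpm.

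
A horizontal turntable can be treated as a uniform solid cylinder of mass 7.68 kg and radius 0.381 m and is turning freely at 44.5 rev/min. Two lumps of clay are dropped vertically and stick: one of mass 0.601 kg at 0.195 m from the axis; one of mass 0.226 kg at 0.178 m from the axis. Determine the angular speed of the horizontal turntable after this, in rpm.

The added mass arrives with no angular momentum about the axis, and any external torque about the axis is negligible, so the system's angular momentum is conserved.
I_p = ½(7.68)(0.381)² = 0.5574 kg·m².
Added inertia Σmr² = (0.601)(0.195)² + (0.226)(0.178)² = 0.03001 kg·m²; I_f = 0.5574 + 0.03001 = 0.5874 kg·m².
ω_f = I_p ω_i / I_f = (0.5574)(44.5) / 0.5874 = 42.23 rpm.

ω_f ≈ 42.2 rpm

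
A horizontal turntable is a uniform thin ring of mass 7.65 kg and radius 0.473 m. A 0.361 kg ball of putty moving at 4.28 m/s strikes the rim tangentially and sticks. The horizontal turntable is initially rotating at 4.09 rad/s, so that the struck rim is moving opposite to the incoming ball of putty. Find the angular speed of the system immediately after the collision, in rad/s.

|ω_f| ≈ 3.50 rad/s

About the axle the impulsive forces during the collision are internal, so angular momentum about that axis is conserved.
I_p = (7.65)(0.473)² = 1.712 kg·m². Taking the sense of the ball of putty's angular momentum as positive, L_{ball} = m v R = (0.361)(4.28)(0.473) = 0.7308 kg·m²/s.
L_i = −I_p ω_p + m v R = −(1.712)(4.09) + 0.7308 = -6.269 kg·m²/s.
After sticking, I_f = I_p + m R² = 1.712 + (0.361)(0.473)² = 1.792 kg·m².
ω_f = L_i / I_f = -6.269 / 1.792 = -3.498 rad/s.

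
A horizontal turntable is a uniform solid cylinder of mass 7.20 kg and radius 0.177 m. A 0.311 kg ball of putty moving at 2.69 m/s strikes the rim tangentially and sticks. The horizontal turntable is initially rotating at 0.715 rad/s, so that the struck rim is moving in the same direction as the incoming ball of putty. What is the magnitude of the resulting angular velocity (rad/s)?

About the axle the impulsive forces during the collision are internal, so angular momentum about that axis is conserved.
I_p = ½(7.20)(0.177)² = 0.1128 kg·m². Taking the sense of the ball of putty's angular momentum as positive, L_{ball} = m v R = (0.311)(2.69)(0.177) = 0.1481 kg·m²/s.
L_i = +I_p ω_p + m v R = +(0.1128)(0.715) + 0.1481 = 0.2287 kg·m²/s.
After sticking, I_f = I_p + m R² = 0.1128 + (0.311)(0.177)² = 0.1225 kg·m².
ω_f = L_i / I_f = 0.2287 / 0.1225 = 1.867 rad/s.

|ω_f| ≈ 1.87 rad/s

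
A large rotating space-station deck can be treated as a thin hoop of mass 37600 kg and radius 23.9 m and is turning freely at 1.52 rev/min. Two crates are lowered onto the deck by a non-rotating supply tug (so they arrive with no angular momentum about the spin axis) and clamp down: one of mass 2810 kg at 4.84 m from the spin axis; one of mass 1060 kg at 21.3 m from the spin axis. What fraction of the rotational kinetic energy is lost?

fraction ≈ 0.0248

The added mass arrives with no angular momentum about the spin axis, and any external torque about the spin axis is negligible, so the system's angular momentum is conserved.
I_p = (37600)(23.9)² = 2.148e+07 kg·m².
Added inertia Σmr² = (2810)(4.84)² + (1060)(21.3)² = 5.467e+05 kg·m²; I_f = 2.148e+07 + 5.467e+05 = 2.202e+07 kg·m².
ω_f = I_p ω_i / I_f = (2.148e+07)(1.52) / 2.202e+07 = 1.482 rpm.
KE_i = ½(2.148e+07)(0.1592 rad/s)² = 2.721e+05 J; KE_f = ½(2.202e+07)(0.1552)² = 2.653e+05 J.
Fraction lost = 0.02482.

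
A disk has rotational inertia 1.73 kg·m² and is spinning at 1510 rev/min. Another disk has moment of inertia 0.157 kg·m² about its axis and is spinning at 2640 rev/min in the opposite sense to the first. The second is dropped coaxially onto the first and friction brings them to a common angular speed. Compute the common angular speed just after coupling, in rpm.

No external torque acts about the common axis, so total angular momentum is conserved.
Taking A's sense as positive: L = (1.730)(1510) − (0.1570)(2640) = 2198 kg·m²·rpm.
Combined I = 1.730 + 0.1570 = 1.887 kg·m².
ω_f = L / I = 2198 / 1.887 = 1165 rpm.

|ω_f| ≈ 1160 rpm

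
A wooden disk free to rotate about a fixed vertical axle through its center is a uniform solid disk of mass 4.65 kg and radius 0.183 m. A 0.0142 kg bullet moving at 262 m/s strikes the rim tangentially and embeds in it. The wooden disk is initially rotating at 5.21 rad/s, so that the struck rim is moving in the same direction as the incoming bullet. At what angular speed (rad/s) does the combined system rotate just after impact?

The axle reaction passes through the axle and exerts no torque about it; angular momentum about the axle is conserved through the impact.
I_p = ½(4.65)(0.183)² = 0.07786 kg·m². Taking the sense of the bullet's angular momentum as positive, L_{bullet} = m v R = (0.0142)(262)(0.183) = 0.6808 kg·m²/s.
L_i = +I_p ω_p + m v R = +(0.07786)(5.21) + 0.6808 = 1.086 kg·m²/s.
After sticking, I_f = I_p + m R² = 0.07786 + (0.0142)(0.183)² = 0.07834 kg·m².
ω_f = L_i / I_f = 1.086 / 0.07834 = 13.87 rad/s.

|ω_f| ≈ 13.9 rad/s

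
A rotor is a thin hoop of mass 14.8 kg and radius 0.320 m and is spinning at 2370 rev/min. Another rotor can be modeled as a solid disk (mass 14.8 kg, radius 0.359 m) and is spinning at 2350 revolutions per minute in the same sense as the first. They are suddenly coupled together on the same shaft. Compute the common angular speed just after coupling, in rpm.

|ω_f| ≈ 2360 rpm

No external torque acts about the common axis, so total angular momentum is conserved.
Moments of inertia: I_A = (14.8)(0.320)² = 1.516 kg·m²; I_B = ½(14.8)(0.359)² = 0.9537 kg·m².
Taking A's sense as positive: L = (1.516)(2370) + (0.9537)(2350) = 5833 kg·m²·rpm.
Combined I = 1.516 + 0.9537 = 2.469 kg·m².
ω_f = L / I = 5833 / 2.469 = 2362 rpm.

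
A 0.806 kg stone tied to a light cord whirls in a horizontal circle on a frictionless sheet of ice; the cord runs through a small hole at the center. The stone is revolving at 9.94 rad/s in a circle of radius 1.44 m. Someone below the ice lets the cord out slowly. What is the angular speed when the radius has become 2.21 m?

The constraining force is radial, so m r² ω about the center is conserved.
ω₂ = ω₁ (r₁/r₂)² = (9.94)(1.44/2.21)² = 4.220 rad/s.

ω₂ ≈ 4.22 rad/s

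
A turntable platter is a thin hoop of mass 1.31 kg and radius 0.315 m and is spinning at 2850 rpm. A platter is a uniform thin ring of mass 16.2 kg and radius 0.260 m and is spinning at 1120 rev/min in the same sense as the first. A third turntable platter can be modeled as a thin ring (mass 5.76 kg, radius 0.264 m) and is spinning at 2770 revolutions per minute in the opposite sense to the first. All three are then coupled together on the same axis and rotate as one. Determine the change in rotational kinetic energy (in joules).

The coupling torques are internal; angular momentum about the shared axis is conserved.
Moments of inertia: I_A = (1.31)(0.315)² = 0.1300 kg·m²; I_B = (16.2)(0.260)² = 1.095 kg·m²; I_C = (5.76)(0.264)² = 0.4014 kg·m².
Taking A's sense as positive: L = (0.1300)(2850) + (1.095)(1120) − (0.4014)(2770) = 485.0 kg·m²·rpm.
Combined I = 0.1300 + 1.095 + 0.4014 = 1.627 kg·m².
ω_f = L / I = 485.0 / 1.627 = 298.2 rpm.
KE_i = ½ΣIω² = 30210 J; KE_f = ½(1.627)(31.22)² = 792.9 J.

ΔKE ≈ -29400 J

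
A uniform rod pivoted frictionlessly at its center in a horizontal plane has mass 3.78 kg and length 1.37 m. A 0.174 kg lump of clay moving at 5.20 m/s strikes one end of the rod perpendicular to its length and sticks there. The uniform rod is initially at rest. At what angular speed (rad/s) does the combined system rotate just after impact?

|ω_f| ≈ 0.921 rad/s

About the pivot the impulsive forces during the collision are internal, so angular momentum about that axis is conserved.
I_p = (1/12)(3.78)(1.37)² = 0.5912 kg·m². Taking the sense of the lump of clay's angular momentum as positive, L_{lump} = m v R = (0.174)(5.20)(1.37/2) = 0.6198 kg·m²/s.
L_i = 0 + 0.6198 = 0.6198 kg·m²/s.
After sticking, I_f = I_p + m R² = 0.5912 + (0.174)(1.37/2)² = 0.6729 kg·m².
ω_f = L_i / I_f = 0.6198 / 0.6729 = 0.9211 rad/s.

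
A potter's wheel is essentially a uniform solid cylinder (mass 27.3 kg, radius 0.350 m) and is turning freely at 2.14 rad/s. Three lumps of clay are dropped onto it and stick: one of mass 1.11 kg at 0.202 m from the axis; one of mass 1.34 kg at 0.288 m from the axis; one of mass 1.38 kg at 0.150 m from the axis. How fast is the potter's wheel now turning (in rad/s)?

The added mass arrives with no angular momentum about the axis, and any external torque about the axis is negligible, so the system's angular momentum is conserved.
I_p = ½(27.3)(0.350)² = 1.672 kg·m².
Added inertia Σmr² = (1.11)(0.202)² + (1.34)(0.288)² + (1.38)(0.150)² = 0.1875 kg·m²; I_f = 1.672 + 0.1875 = 1.860 kg·m².
ω_f = I_p ω_i / I_f = (1.672)(2.14) / 1.860 = 1.924 rad/s.

ω_f ≈ 1.92 rad/s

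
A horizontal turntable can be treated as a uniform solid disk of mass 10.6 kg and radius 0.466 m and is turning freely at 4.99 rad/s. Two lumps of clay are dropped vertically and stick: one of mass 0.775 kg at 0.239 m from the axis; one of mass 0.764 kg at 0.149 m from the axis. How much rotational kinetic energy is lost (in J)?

energy lost ≈ 0.724 J

The added mass arrives with no angular momentum about the axis, and any external torque about the axis is negligible, so the system's angular momentum is conserved.
I_p = ½(10.6)(0.466)² = 1.151 kg·m².
Added inertia Σmr² = (0.775)(0.239)² + (0.764)(0.149)² = 0.06123 kg·m²; I_f = 1.151 + 0.06123 = 1.212 kg·m².
ω_f = I_p ω_i / I_f = (1.151)(4.99) / 1.212 = 4.738 rad/s.
KE_i = ½(1.151)(4.990 rad/s)² = 14.33 J; KE_f = ½(1.212)(4.738)² = 13.61 J.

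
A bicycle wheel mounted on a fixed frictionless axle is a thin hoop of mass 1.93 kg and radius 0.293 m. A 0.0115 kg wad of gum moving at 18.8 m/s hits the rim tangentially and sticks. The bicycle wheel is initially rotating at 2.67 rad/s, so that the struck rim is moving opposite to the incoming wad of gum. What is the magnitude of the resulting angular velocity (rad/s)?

|ω_f| ≈ 2.27 rad/s

The axle reaction passes through the axle and exerts no torque about it; angular momentum about the axle is conserved through the impact.
I_p = (1.93)(0.293)² = 0.1657 kg·m². Taking the sense of the wad of gum's angular momentum as positive, L_{wad} = m v R = (0.0115)(18.8)(0.293) = 0.06335 kg·m²/s.
L_i = −I_p ω_p + m v R = −(0.1657)(2.67) + 0.06335 = -0.3790 kg·m²/s.
After sticking, I_f = I_p + m R² = 0.1657 + (0.0115)(0.293)² = 0.1667 kg·m².
ω_f = L_i / I_f = -0.3790 / 0.1667 = -2.274 rad/s.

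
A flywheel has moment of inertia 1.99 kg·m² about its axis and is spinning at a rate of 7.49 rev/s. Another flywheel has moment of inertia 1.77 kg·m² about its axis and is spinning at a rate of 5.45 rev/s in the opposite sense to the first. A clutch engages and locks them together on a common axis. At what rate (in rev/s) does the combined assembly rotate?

|ω_f| ≈ 1.40 rev/s

No external torque acts about the common axis, so total angular momentum is conserved.
Taking A's sense as positive: L = (1.990)(7.49) − (1.770)(5.45) = 5.259 kg·m²·rev/s.
Combined I = 1.990 + 1.770 = 3.760 kg·m².
ω_f = L / I = 5.259 / 3.760 = 1.399 rev/s.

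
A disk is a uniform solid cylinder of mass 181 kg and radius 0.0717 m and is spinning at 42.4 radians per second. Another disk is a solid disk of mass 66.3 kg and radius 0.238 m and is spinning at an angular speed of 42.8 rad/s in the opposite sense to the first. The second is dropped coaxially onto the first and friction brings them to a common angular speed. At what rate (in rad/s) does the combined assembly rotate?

|ω_f| ≈ 25.9 rad/s

No external torque acts about the common axis, so total angular momentum is conserved.
Moments of inertia: I_A = ½(181)(0.0717)² = 0.4653 kg·m²; I_B = ½(66.3)(0.238)² = 1.878 kg·m².
Taking A's sense as positive: L = (0.4653)(42.4) − (1.878)(42.8) = -60.64 kg·m²·rad/s.
Combined I = 0.4653 + 1.878 = 2.343 kg·m².
ω_f = L / I = -60.64 / 2.343 = -25.88 rad/s.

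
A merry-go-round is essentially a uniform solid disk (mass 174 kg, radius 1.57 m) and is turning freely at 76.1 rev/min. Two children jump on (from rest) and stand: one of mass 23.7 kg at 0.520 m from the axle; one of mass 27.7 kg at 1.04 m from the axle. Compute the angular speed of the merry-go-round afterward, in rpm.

ω_f ≈ 65.1 rpm

The added mass arrives with no angular momentum about the axle, and any external torque about the axle is negligible, so the system's angular momentum is conserved.
I_p = ½(174)(1.57)² = 214.4 kg·m².
Added inertia Σmr² = (23.7)(0.520)² + (27.7)(1.04)² = 36.37 kg·m²; I_f = 214.4 + 36.37 = 250.8 kg·m².
ω_f = I_p ω_i / I_f = (214.4)(76.1) / 250.8 = 65.07 rpm.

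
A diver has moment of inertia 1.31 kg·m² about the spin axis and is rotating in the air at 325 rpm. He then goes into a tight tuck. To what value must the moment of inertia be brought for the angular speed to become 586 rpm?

I₂ ≈ 0.727 kg·m²

Angular momentum about the spin axis is conserved since the torque about it is zero.
I₂ = I₁ω₁ / ω₂ = (1.31)(325) / (586) = 0.7265 kg·m².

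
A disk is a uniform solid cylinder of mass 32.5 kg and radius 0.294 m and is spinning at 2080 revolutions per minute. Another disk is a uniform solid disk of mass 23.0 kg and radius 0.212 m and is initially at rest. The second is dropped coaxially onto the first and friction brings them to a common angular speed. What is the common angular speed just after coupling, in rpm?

|ω_f| ≈ 1520 rpm

The coupling torques are internal; angular momentum about the shared axis is conserved.
Moments of inertia: I_A = ½(32.5)(0.294)² = 1.405 kg·m²; I_B = ½(23.0)(0.212)² = 0.5169 kg·m².
Taking A's sense as positive: L = (1.405)(2080) = 2922 kg·m²·rpm.
Combined I = 1.405 + 0.5169 = 1.921 kg·m².
ω_f = L / I = 2922 / 1.921 = 1520 rpm.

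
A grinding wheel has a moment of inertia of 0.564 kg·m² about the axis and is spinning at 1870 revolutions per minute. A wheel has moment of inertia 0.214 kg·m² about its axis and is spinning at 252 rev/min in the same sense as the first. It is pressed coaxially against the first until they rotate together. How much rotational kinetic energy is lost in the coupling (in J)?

The coupling torques are internal; angular momentum about the shared axis is conserved.
Taking A's sense as positive: L = (0.5640)(1870) + (0.2140)(252) = 1109 kg·m²·rpm.
Combined I = 0.5640 + 0.2140 = 0.7780 kg·m².
ω_f = L / I = 1109 / 0.7780 = 1425 rpm.
KE_i = ½ΣIω² = 10890 J; KE_f = ½(0.7780)(149.2)² = 8662 J.

ΔKE lost ≈ 2230 J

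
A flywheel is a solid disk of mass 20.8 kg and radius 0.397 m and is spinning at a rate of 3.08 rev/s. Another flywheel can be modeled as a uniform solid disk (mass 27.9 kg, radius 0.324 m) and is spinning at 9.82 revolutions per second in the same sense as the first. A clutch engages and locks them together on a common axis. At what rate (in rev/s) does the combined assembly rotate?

The coupling torques are internal; angular momentum about the shared axis is conserved.
Moments of inertia: I_A = ½(20.8)(0.397)² = 1.639 kg·m²; I_B = ½(27.9)(0.324)² = 1.464 kg·m².
Taking A's sense as positive: L = (1.639)(3.08) + (1.464)(9.82) = 19.43 kg·m²·rev/s.
Combined I = 1.639 + 1.464 = 3.104 kg·m².
ω_f = L / I = 19.43 / 3.104 = 6.260 rev/s.

|ω_f| ≈ 6.26 rev/s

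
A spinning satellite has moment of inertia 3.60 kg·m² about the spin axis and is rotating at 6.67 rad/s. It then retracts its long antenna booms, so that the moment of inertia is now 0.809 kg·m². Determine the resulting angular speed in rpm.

With no external torque about the axis, L is conserved: I₁ω₁ = I₂ω₂.
ω₂ = I₁ω₁ / I₂ = (3.600)(6.67 rad/s) / (0.8090) = 29.68 rad/s = 283.4 rpm.

ω₂ ≈ 283 rpm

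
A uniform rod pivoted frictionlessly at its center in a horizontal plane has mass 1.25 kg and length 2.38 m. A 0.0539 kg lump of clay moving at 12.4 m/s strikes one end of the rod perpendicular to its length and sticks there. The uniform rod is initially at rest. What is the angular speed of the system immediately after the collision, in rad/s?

|ω_f| ≈ 1.19 rad/s

The axle reaction passes through the pivot and exerts no torque about it; angular momentum about the pivot is conserved through the impact.
I_p = (1/12)(1.25)(2.38)² = 0.5900 kg·m². Taking the sense of the lump of clay's angular momentum as positive, L_{lump} = m v R = (0.0539)(12.4)(2.38/2) = 0.7953 kg·m²/s.
L_i = 0 + 0.7953 = 0.7953 kg·m²/s.
After sticking, I_f = I_p + m R² = 0.5900 + (0.0539)(2.38/2)² = 0.6664 kg·m².
ω_f = L_i / I_f = 0.7953 / 0.6664 = 1.194 rad/s.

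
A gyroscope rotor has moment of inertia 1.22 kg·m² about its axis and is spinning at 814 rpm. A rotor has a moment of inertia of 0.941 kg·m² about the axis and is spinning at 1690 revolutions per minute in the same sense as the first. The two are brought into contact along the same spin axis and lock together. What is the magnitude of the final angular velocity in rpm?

|ω_f| ≈ 1200 rpm

The coupling torques are internal; angular momentum about the shared axis is conserved.
Taking A's sense as positive: L = (1.220)(814) + (0.9410)(1690) = 2583 kg·m²·rpm.
Combined I = 1.220 + 0.9410 = 2.161 kg·m².
ω_f = L / I = 2583 / 2.161 = 1195 rpm.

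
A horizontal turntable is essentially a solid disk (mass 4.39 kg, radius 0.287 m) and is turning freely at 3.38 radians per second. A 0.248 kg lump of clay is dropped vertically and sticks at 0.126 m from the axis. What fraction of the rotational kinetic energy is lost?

No external torque acts about the axis; L_before = L_after.
I_p = ½(4.39)(0.287)² = 0.1808 kg·m².
Added inertia Σmr² = (0.248)(0.126)² = 0.003937 kg·m²; I_f = 0.1808 + 0.003937 = 0.1847 kg·m².
ω_f = I_p ω_i / I_f = (0.1808)(3.38) / 0.1847 = 3.308 rad/s.
KE_i = ½(0.1808)(3.380 rad/s)² = 1.033 J; KE_f = ½(0.1847)(3.308)² = 1.011 J.
Fraction lost = 0.02131.

fraction ≈ 0.0213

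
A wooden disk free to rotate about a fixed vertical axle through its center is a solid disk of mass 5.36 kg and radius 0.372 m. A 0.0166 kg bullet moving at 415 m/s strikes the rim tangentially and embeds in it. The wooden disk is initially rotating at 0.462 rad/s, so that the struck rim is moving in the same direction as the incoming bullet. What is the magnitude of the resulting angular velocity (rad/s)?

About the axle the impulsive forces during the collision are internal, so angular momentum about that axis is conserved.
I_p = ½(5.36)(0.372)² = 0.3709 kg·m². Taking the sense of the bullet's angular momentum as positive, L_{bullet} = m v R = (0.0166)(415)(0.372) = 2.563 kg·m²/s.
L_i = +I_p ω_p + m v R = +(0.3709)(0.462) + 2.563 = 2.734 kg·m²/s.
After sticking, I_f = I_p + m R² = 0.3709 + (0.0166)(0.372)² = 0.3732 kg·m².
ω_f = L_i / I_f = 2.734 / 0.3732 = 7.327 rad/s.

|ω_f| ≈ 7.33 rad/s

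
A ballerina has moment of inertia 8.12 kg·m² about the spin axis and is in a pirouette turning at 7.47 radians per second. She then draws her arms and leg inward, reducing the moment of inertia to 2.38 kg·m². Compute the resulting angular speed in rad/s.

Angular momentum about the spin axis is conserved since the torque about it is zero.
ω₂ = I₁ω₁ / I₂ = (8.120)(7.47 rad/s) / (2.380) = 25.49 rad/s.

ω₂ ≈ 25.5 rad/s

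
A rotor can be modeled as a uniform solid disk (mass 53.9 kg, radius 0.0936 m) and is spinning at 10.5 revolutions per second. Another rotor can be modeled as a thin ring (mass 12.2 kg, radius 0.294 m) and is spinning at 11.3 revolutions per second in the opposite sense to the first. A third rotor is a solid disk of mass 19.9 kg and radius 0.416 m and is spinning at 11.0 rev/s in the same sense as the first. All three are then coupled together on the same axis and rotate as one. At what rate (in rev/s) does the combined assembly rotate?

|ω_f| ≈ 3.15 rev/s

The coupling torques are internal; angular momentum about the shared axis is conserved.
Moments of inertia: I_A = ½(53.9)(0.0936)² = 0.2361 kg·m²; I_B = (12.2)(0.294)² = 1.055 kg·m²; I_C = ½(19.9)(0.416)² = 1.722 kg·m².
Taking A's sense as positive: L = (0.2361)(10.5) − (1.055)(11.3) + (1.722)(11.0) = 9.504 kg·m²·rev/s.
Combined I = 0.2361 + 1.055 + 1.722 = 3.013 kg·m².
ω_f = L / I = 9.504 / 3.013 = 3.155 rev/s.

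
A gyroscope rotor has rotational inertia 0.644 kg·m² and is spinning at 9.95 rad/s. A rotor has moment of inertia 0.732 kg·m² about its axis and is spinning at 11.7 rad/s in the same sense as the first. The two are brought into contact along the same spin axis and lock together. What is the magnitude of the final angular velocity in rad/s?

No external torque acts about the common axis, so total angular momentum is conserved.
Taking A's sense as positive: L = (0.6440)(9.95) + (0.7320)(11.7) = 14.97 kg·m²·rad/s.
Combined I = 0.6440 + 0.7320 = 1.376 kg·m².
ω_f = L / I = 14.97 / 1.376 = 10.88 rad/s.

|ω_f| ≈ 10.9 rad/s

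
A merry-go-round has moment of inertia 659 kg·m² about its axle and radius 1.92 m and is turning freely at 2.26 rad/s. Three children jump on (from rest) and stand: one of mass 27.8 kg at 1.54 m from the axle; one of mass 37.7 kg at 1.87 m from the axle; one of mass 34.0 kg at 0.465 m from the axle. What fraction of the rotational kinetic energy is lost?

No external torque acts about the axle; L_before = L_after.
Added inertia Σmr² = (27.8)(1.54)² + (37.7)(1.87)² + (34.0)(0.465)² = 205.1 kg·m²; I_f = 659.0 + 205.1 = 864.1 kg·m².
ω_f = I_p ω_i / I_f = (659.0)(2.26) / 864.1 = 1.724 rad/s.
KE_i = ½(659.0)(2.260 rad/s)² = 1683 J; KE_f = ½(864.1)(1.724)² = 1283 J.
Fraction lost = 0.2374.

fraction ≈ 0.237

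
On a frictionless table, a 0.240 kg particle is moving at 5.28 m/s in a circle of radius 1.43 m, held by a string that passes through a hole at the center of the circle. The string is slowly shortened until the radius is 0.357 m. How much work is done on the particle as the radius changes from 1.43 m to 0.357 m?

W ≈ 50.3 J

Central (radial) force ⇒ zero torque about the center ⇒ m v r is constant.
v₂ = v₁ r₁ / r₂ = (5.28)(1.43) / (0.357) = 21.15 m/s.
W = ΔKE = ½m(v₂² − v₁²) = 50.33 J.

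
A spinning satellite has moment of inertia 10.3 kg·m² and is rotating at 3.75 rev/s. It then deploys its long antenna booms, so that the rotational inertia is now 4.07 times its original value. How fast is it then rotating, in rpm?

ω₂ ≈ 55.3 rpm

Angular momentum about the spin axis is conserved since the torque about it is zero.
I₂ = 4.07 × 10.3 = 41.92 kg·m².
ω₂ = I₁ω₁ / I₂ = (10.30)(3.75 rev/s) / (41.92) = 0.9214 rev/s = 55.28 rpm.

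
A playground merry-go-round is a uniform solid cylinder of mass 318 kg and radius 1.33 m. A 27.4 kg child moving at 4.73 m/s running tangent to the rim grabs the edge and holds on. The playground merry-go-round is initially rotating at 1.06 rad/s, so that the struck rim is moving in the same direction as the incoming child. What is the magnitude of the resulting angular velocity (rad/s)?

About the axle the impulsive forces during the collision are internal, so angular momentum about that axis is conserved.
I_p = ½(318)(1.33)² = 281.3 kg·m². Taking the sense of the child's angular momentum as positive, L_{child} = m v R = (27.4)(4.73)(1.33) = 172.4 kg·m²/s.
L_i = +I_p ω_p + m v R = +(281.3)(1.06) + 172.4 = 470.5 kg·m²/s.
After sticking, I_f = I_p + m R² = 281.3 + (27.4)(1.33)² = 329.7 kg·m².
ω_f = L_i / I_f = 470.5 / 329.7 = 1.427 rad/s.

|ω_f| ≈ 1.43 rad/s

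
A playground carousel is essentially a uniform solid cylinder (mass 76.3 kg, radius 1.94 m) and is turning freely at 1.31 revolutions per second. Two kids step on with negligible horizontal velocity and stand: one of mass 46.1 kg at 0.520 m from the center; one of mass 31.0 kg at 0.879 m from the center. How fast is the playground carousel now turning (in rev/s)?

The added mass arrives with no angular momentum about the center, and any external torque about the center is negligible, so the system's angular momentum is conserved.
I_p = ½(76.3)(1.94)² = 143.6 kg·m².
Added inertia Σmr² = (46.1)(0.520)² + (31.0)(0.879)² = 36.42 kg·m²; I_f = 143.6 + 36.42 = 180.0 kg·m².
ω_f = I_p ω_i / I_f = (143.6)(1.31) / 180.0 = 1.045 rev/s.

ω_f ≈ 1.04 rev/s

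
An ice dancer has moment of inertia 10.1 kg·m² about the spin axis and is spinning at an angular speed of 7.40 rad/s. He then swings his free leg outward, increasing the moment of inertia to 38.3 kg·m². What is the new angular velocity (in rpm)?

Angular momentum about the spin axis is conserved since the torque about it is zero.
ω₂ = I₁ω₁ / I₂ = (10.10)(7.40 rad/s) / (38.30) = 1.951 rad/s = 18.63 rpm.

ω₂ ≈ 18.6 rpm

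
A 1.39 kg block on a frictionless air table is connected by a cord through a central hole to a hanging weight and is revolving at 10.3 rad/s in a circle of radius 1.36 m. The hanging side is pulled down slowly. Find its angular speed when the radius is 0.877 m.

ω₂ ≈ 24.8 rad/s

No torque about the axis ⇒ m r₁² ω₁ = m r₂² ω₂.
ω₂ = ω₁ (r₁/r₂)² = (10.3)(1.36/0.877)² = 24.77 rad/s.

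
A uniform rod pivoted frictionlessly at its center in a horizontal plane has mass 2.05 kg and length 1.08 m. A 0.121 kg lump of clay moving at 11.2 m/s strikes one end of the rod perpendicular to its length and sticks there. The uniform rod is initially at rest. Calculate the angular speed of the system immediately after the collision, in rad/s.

|ω_f| ≈ 3.12 rad/s

About the pivot the impulsive forces during the collision are internal, so angular momentum about that axis is conserved.
I_p = (1/12)(2.05)(1.08)² = 0.1993 kg·m². Taking the sense of the lump of clay's angular momentum as positive, L_{lump} = m v R = (0.121)(11.2)(1.08/2) = 0.7318 kg·m²/s.
L_i = 0 + 0.7318 = 0.7318 kg·m²/s.
After sticking, I_f = I_p + m R² = 0.1993 + (0.121)(1.08/2)² = 0.2345 kg·m².
ω_f = L_i / I_f = 0.7318 / 0.2345 = 3.120 rad/s.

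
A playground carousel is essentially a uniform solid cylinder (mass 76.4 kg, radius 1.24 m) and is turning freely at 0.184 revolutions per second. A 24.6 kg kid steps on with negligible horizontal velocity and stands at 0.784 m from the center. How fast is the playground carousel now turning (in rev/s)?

The added mass arrives with no angular momentum about the center, and any external torque about the center is negligible, so the system's angular momentum is conserved.
I_p = ½(76.4)(1.24)² = 58.74 kg·m².
Added inertia Σmr² = (24.6)(0.784)² = 15.12 kg·m²; I_f = 58.74 + 15.12 = 73.86 kg·m².
ω_f = I_p ω_i / I_f = (58.74)(0.184) / 73.86 = 0.1463 rev/s.

ω_f ≈ 0.146 rev/s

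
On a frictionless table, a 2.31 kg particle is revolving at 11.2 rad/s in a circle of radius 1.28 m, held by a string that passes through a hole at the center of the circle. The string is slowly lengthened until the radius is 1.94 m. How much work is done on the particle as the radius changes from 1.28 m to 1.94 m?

No torque about the axis ⇒ m r₁² ω₁ = m r₂² ω₂.
ω₂ = ω₁ (r₁/r₂)² = (11.2)(1.28/1.94)² = 4.876 rad/s.
W = ΔKE = ½m(v₂² − v₁²) = -134.0 J.

W ≈ -134 J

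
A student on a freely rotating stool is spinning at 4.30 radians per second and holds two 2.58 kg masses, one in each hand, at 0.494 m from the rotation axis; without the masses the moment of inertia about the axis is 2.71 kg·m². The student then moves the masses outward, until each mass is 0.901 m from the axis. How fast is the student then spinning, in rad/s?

ω₂ ≈ 2.47 rad/s

With no external torque about the axis, L is conserved: I₁ω₁ = I₂ω₂.
I₁ = 2.71 + 2(2.58)(0.494)² = 3.969 kg·m²; I₂ = 2.71 + 2(2.58)(0.901)² = 6.899 kg·m².
ω₂ = I₁ω₁ / I₂ = (3.969)(4.30 rad/s) / (6.899) = 2.474 rad/s.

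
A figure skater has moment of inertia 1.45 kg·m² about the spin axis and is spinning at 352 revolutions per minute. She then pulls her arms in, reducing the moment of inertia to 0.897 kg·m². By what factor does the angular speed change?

ω₂/ω₁ ≈ 1.62

No external torque acts about the spin axis, so angular momentum is conserved.
ω₂/ω₁ = I₁/I₂ = 1.450 / 0.8970 = 1.616.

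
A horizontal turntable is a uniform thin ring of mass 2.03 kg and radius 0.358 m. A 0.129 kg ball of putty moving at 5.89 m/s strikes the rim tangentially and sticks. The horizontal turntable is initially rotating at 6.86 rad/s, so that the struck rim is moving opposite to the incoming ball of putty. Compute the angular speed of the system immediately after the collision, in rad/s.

|ω_f| ≈ 5.47 rad/s

About the axle the impulsive forces during the collision are internal, so angular momentum about that axis is conserved.
I_p = (2.03)(0.358)² = 0.2602 kg·m². Taking the sense of the ball of putty's angular momentum as positive, L_{ball} = m v R = (0.129)(5.89)(0.358) = 0.2720 kg·m²/s.
L_i = −I_p ω_p + m v R = −(0.2602)(6.86) + 0.2720 = -1.513 kg·m²/s.
After sticking, I_f = I_p + m R² = 0.2602 + (0.129)(0.358)² = 0.2767 kg·m².
ω_f = L_i / I_f = -1.513 / 0.2767 = -5.467 rad/s.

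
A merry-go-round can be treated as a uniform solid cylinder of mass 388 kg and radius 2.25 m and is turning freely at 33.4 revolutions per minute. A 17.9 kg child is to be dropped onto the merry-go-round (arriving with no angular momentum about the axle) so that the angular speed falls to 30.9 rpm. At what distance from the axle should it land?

r ≈ 2.11 m

No external torque acts about the axle; L_before = L_after.
I_p = ½(388)(2.25)² = 982.1 kg·m².
I_p ω_i = (I_p + m r²) ω_f ⇒ m r² = I_p(ω_i/ω_f − 1) = 982.1(33.4/30.9 − 1) = 79.46 kg·m².
r = √(79.46/17.9) = 2.107 m.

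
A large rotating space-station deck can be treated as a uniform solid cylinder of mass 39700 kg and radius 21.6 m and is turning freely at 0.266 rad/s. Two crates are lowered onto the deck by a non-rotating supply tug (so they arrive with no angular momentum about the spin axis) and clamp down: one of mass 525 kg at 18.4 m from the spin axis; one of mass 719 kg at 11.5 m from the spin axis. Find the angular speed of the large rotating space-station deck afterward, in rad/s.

ω_f ≈ 0.258 rad/s

No external torque acts about the spin axis; L_before = L_after.
I_p = ½(39700)(21.6)² = 9.261e+06 kg·m².
Added inertia Σmr² = (525)(18.4)² + (719)(11.5)² = 2.728e+05 kg·m²; I_f = 9.261e+06 + 2.728e+05 = 9.534e+06 kg·m².
ω_f = I_p ω_i / I_f = (9.261e+06)(0.266) / 9.534e+06 = 0.2584 rad/s.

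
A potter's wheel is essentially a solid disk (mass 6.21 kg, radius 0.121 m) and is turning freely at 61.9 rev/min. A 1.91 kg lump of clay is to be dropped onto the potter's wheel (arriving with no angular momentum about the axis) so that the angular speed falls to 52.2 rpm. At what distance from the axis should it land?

The added mass arrives with no angular momentum about the axis, and any external torque about the axis is negligible, so the system's angular momentum is conserved.
I_p = ½(6.21)(0.121)² = 0.04546 kg·m².
I_p ω_i = (I_p + m r²) ω_f ⇒ m r² = I_p(ω_i/ω_f − 1) = 0.04546(61.9/52.2 − 1) = 0.008448 kg·m².
r = √(0.008448/1.91) = 0.06650 m.

r ≈ 0.0665 m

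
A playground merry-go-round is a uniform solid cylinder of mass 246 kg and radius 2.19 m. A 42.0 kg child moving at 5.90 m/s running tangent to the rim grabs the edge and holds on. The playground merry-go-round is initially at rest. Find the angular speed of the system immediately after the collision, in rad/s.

About the axle the impulsive forces during the collision are internal, so angular momentum about that axis is conserved.
I_p = ½(246)(2.19)² = 589.9 kg·m². Taking the sense of the child's angular momentum as positive, L_{child} = m v R = (42.0)(5.90)(2.19) = 542.7 kg·m²/s.
L_i = 0 + 542.7 = 542.7 kg·m²/s.
After sticking, I_f = I_p + m R² = 589.9 + (42.0)(2.19)² = 791.4 kg·m².
ω_f = L_i / I_f = 542.7 / 791.4 = 0.6858 rad/s.

|ω_f| ≈ 0.686 rad/s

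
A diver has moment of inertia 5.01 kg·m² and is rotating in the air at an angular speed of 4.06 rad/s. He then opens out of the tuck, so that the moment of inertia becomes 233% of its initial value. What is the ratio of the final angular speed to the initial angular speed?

ω₂/ω₁ ≈ 0.429

Angular momentum about the spin axis is conserved since the torque about it is zero.
I₂ = 2.33 × 5.01 = 11.67 kg·m².
ω₂/ω₁ = I₁/I₂ = 5.010 / 11.67 = 0.4292.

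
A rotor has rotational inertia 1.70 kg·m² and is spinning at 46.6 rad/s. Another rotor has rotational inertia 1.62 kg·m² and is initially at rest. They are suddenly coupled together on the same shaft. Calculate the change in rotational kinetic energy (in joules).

ΔKE ≈ -901 J

The coupling torques are internal; angular momentum about the shared axis is conserved.
Taking A's sense as positive: L = (1.700)(46.6) = 79.22 kg·m²·rad/s.
Combined I = 1.700 + 1.620 = 3.320 kg·m².
ω_f = L / I = 79.22 / 3.320 = 23.86 rad/s.
KE_i = ½ΣIω² = 1846 J; KE_f = ½(3.320)(23.86)² = 945.2 J.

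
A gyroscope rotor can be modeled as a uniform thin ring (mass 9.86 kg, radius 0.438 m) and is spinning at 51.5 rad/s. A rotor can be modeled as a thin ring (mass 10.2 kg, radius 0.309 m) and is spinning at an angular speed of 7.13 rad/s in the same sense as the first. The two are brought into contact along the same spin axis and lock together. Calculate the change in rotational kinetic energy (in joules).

ΔKE ≈ -633 J

No external torque acts about the common axis, so total angular momentum is conserved.
Moments of inertia: I_A = (9.86)(0.438)² = 1.892 kg·m²; I_B = (10.2)(0.309)² = 0.9739 kg·m².
Taking A's sense as positive: L = (1.892)(51.5) + (0.9739)(7.13) = 104.4 kg·m²·rad/s.
Combined I = 1.892 + 0.9739 = 2.865 kg·m².
ω_f = L / I = 104.4 / 2.865 = 36.42 rad/s.
KE_i = ½ΣIω² = 2533 J; KE_f = ½(2.865)(36.42)² = 1900 J.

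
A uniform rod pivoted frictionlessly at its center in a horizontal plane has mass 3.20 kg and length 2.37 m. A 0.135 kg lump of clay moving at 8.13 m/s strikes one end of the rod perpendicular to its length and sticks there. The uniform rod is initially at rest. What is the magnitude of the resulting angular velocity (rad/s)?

About the pivot the impulsive forces during the collision are internal, so angular momentum about that axis is conserved.
I_p = (1/12)(3.20)(2.37)² = 1.498 kg·m². Taking the sense of the lump of clay's angular momentum as positive, L_{lump} = m v R = (0.135)(8.13)(2.37/2) = 1.301 kg·m²/s.
L_i = 0 + 1.301 = 1.301 kg·m²/s.
After sticking, I_f = I_p + m R² = 1.498 + (0.135)(2.37/2)² = 1.687 kg·m².
ω_f = L_i / I_f = 1.301 / 1.687 = 0.7708 rad/s.

|ω_f| ≈ 0.771 rad/s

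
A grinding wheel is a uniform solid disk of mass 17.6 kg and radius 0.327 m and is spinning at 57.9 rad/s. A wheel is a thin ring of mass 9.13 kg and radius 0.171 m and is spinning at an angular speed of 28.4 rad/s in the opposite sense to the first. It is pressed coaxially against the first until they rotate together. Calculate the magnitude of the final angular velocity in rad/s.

No external torque acts about the common axis, so total angular momentum is conserved.
Moments of inertia: I_A = ½(17.6)(0.327)² = 0.9410 kg·m²; I_B = (9.13)(0.171)² = 0.2670 kg·m².
Taking A's sense as positive: L = (0.9410)(57.9) − (0.2670)(28.4) = 46.90 kg·m²·rad/s.
Combined I = 0.9410 + 0.2670 = 1.208 kg·m².
ω_f = L / I = 46.90 / 1.208 = 38.83 rad/s.

|ω_f| ≈ 38.8 rad/s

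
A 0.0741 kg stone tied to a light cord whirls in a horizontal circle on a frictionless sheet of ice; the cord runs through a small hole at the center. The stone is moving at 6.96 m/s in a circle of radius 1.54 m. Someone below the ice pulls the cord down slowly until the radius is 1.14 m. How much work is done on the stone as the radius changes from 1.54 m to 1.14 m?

The only horizontal force on the mass is along the cord (radial), so it exerts no torque about the hole and angular momentum m v r is conserved.
v₂ = v₁ r₁ / r₂ = (6.96)(1.54) / (1.14) = 9.402 m/s.
W = ΔKE = ½m(v₂² − v₁²) = 1.480 J.

W ≈ 1.48 J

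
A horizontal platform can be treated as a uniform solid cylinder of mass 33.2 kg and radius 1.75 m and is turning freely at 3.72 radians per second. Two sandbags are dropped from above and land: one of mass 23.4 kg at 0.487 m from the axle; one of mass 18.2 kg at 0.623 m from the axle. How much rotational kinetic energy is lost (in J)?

energy lost ≈ 69.9 J

The added mass arrives with no angular momentum about the axle, and any external torque about the axle is negligible, so the system's angular momentum is conserved.
I_p = ½(33.2)(1.75)² = 50.84 kg·m².
Added inertia Σmr² = (23.4)(0.487)² + (18.2)(0.623)² = 12.61 kg·m²; I_f = 50.84 + 12.61 = 63.45 kg·m².
ω_f = I_p ω_i / I_f = (50.84)(3.72) / 63.45 = 2.980 rad/s.
KE_i = ½(50.84)(3.720 rad/s)² = 351.8 J; KE_f = ½(63.45)(2.980)² = 281.8 J.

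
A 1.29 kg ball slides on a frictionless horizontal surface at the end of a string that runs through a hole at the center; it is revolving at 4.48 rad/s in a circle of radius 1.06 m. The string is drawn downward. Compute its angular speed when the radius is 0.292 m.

ω₂ ≈ 59.0 rad/s

The constraining force is radial, so m r² ω about the center is conserved.
ω₂ = ω₁ (r₁/r₂)² = (4.48)(1.06/0.292)² = 59.04 rad/s.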